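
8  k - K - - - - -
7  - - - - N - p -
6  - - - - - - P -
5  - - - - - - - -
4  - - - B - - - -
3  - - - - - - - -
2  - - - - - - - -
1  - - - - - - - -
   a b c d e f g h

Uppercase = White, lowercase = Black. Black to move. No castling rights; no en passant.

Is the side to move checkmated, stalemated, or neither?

Black to move; black king on a8.
In check: no.
King squares — a7: attacked by Bd4; b7: attacked by Kc8; b8: attacked by Kc8.
Legal moves for Black: none.
Not in check and no legal moves → stalemate.

stalemate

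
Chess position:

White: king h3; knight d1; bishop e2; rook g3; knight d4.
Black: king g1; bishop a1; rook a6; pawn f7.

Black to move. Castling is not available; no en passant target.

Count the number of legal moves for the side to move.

Black to move; king on g1.
In check: yes, from the white rook on g3.
Legal moves: Kh1.
Count: 1.

1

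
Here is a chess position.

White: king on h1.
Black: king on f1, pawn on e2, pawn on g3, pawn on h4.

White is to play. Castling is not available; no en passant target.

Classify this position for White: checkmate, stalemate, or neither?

stalemate

White to move; white king on h1.
In check: no.
King squares — g1: attacked by Kf1; g2: attacked by Kf1; h2: attacked by Pg3.
Legal moves for White: none.
Not in check and no legal moves → stalemate.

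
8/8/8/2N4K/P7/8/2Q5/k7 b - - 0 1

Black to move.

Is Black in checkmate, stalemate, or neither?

Black to move; black king on a1.
In check: no.
King squares — b1: attacked by Qc2; a2: attacked by Qc2; b2: attacked by Qc2.
Legal moves for Black: none.
Not in check and no legal moves → stalemate.

stalemate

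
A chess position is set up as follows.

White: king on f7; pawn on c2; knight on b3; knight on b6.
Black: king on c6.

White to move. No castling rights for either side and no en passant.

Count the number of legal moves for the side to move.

22

White to move; king on f7.
In check: no.
Legal moves: Kg8, Kf8, Ke8, Kg7, Ke7, Kg6, Kf6, Ke6, Nc8, Na8, Nd7, Nd5, Nc4, Na4, Nc5, Na5+, Nd4+, Nd2, Nc1, Na1, c3, c4.
Count: 22.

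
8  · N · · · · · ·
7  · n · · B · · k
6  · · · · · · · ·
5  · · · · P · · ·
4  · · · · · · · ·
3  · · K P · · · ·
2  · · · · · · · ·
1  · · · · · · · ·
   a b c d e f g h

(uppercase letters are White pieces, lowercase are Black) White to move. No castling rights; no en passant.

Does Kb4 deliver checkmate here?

After Kb4: black king on h7; in check: no.
Black is not in check, so this cannot be checkmate.

no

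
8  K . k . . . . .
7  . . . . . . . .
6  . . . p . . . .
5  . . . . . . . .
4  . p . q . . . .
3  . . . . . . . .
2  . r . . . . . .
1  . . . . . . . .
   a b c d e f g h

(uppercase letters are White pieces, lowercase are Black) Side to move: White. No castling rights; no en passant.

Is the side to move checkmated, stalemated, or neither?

White to move; white king on a8.
In check: no.
King squares — a7: attacked by Qd4; b7: attacked by Kc8; b8: attacked by Kc8.
Legal moves for White: none.
Not in check and no legal moves → stalemate.

stalemate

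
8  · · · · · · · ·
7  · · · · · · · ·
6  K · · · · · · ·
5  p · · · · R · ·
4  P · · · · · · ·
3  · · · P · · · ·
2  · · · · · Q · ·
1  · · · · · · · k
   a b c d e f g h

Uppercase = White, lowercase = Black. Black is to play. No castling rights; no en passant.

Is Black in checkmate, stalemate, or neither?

Black to move; black king on h1.
In check: no.
King squares — g1: attacked by Qf2; g2: attacked by Qf2; h2: attacked by Qf2.
Legal moves for Black: none.
Not in check and no legal moves → stalemate.

stalemate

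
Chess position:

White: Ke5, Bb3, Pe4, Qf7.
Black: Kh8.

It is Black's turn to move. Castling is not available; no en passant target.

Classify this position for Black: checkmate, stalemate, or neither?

Black to move; black king on h8.
In check: no.
King squares — g7: attacked by Qf7; h7: attacked by Qf7; g8: attacked by Qf7.
Legal moves for Black: none.
Not in check and no legal moves → stalemate.

stalemate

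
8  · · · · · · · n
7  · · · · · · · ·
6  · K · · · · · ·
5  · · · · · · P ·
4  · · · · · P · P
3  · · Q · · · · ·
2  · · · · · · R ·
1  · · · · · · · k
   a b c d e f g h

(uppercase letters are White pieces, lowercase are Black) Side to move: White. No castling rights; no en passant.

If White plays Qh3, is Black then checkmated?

yes

After Qh3: black king on h1; in check: yes, from the white queen on h3.
King squares — g1: attacked by Rg2; g2: attacked by Qh3; h2: attacked by Rg2.
Black has no legal moves → checkmate.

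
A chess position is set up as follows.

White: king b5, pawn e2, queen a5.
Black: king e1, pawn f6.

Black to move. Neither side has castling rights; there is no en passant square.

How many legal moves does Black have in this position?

4

Black to move; king on e1.
In check: yes, from the white queen on a5.
Legal moves: Kf2, Kxe2, Kf1, Kd1.
Count: 4.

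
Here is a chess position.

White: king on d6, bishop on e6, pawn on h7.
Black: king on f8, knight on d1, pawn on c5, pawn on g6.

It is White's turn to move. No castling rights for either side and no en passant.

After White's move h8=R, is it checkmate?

no

After h8=R: black king on f8; in check: yes, from the white rook on h8.
Black has 1 legal reply: Kg7.
In check but a legal move exists → not checkmate.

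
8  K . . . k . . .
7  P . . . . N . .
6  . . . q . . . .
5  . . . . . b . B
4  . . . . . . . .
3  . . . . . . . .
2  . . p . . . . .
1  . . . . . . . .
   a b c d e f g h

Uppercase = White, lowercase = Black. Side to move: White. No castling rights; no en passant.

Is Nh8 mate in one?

no

After Nh8: black king on e8; in check: yes, from the white bishop on h5.
Black has 6 legal replies: Kf8, Kd8, Ke7, Kd7, Qg6, Bg6.
In check but a legal move exists → not checkmate.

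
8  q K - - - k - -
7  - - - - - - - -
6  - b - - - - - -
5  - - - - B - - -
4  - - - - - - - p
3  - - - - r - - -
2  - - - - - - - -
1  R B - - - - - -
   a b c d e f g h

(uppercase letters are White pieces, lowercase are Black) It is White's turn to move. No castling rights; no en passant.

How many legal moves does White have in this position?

2

White to move; king on b8.
In check: yes, from the black queen on a8.
Legal moves: Kxa8, Rxa8.
Count: 2.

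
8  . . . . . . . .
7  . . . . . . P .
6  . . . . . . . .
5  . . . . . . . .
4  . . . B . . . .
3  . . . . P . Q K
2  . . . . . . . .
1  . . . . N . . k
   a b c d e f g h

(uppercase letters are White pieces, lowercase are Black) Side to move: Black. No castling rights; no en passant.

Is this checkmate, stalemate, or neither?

Black to move; black king on h1.
In check: no.
King squares — g1: attacked by Qg3; g2: attacked by Ne1; h2: attacked by Qg3.
Legal moves for Black: none.
Not in check and no legal moves → stalemate.

stalemate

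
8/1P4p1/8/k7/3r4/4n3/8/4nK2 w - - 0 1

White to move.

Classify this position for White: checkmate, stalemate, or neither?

White to move; white king on f1.
In check: yes, from the black knight on e3.
King squares — e1: available; g1: available; e2: available; f2: available; g2: attacked by Ne1.
Legal moves for White: Kf2, Ke2, Kg1, Kxe1.
White is in check but has 4 legal moves → neither.

neither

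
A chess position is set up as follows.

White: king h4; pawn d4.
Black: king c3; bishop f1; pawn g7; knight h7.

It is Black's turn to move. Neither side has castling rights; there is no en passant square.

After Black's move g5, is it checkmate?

no

After g5: white king on h4; in check: yes, from the black pawn on g5.
White has 3 legal replies: Kh5, Kg4, Kg3.
In check but a legal move exists → not checkmate.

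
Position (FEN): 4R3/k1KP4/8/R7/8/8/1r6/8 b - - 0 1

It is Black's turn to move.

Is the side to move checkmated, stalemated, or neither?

checkmate

Black to move; black king on a7.
In check: yes, from the white rook on a5.
King squares — a6: attacked by Ra5; b6: attacked by Kc7; b7: attacked by Kc7; a8: attacked by Ra5; b8: attacked by Kc7.
Legal moves for Black: none.
In check with no legal moves → checkmate.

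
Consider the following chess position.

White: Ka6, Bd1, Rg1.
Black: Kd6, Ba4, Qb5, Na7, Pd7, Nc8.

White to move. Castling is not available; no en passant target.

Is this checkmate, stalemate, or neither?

White to move; white king on a6.
In check: yes, from the black queen on b5.
King squares — a5: attacked by Qb5; b5: attacked by Ba4; b6: attacked by Qb5; a7: attacked by Nc8; b7: attacked by Qb5.
Legal moves for White: none.
In check with no legal moves → checkmate.

checkmate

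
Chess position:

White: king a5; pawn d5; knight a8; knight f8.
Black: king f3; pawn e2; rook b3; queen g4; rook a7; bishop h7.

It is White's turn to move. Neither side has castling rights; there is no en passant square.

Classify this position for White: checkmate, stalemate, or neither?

checkmate

White to move; white king on a5.
In check: yes, from the black rook on a7.
King squares — a4: attacked by Qg4; b4: attacked by Rb3; b5: attacked by Rb3; a6: attacked by Ra7; b6: attacked by Rb3.
Legal moves for White: none.
In check with no legal moves → checkmate.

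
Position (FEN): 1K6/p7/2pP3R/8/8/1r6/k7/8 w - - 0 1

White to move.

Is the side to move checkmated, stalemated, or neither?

neither

White to move; white king on b8.
In check: yes, from the black rook on b3.
King squares — a7: available; b7: attacked by Rb3; c7: available; a8: available; c8: available.
Legal moves for White: Kc8, Ka8, Kc7, Kxa7.
White is in check but has 4 legal moves → neither.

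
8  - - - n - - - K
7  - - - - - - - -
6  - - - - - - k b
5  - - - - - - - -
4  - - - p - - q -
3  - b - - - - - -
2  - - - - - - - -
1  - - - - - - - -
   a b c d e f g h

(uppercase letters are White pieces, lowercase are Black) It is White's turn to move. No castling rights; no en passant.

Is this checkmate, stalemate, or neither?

stalemate

White to move; white king on h8.
In check: no.
King squares — g7: attacked by Kg6; h7: attacked by Kg6; g8: attacked by Bb3.
Legal moves for White: none.
Not in check and no legal moves → stalemate.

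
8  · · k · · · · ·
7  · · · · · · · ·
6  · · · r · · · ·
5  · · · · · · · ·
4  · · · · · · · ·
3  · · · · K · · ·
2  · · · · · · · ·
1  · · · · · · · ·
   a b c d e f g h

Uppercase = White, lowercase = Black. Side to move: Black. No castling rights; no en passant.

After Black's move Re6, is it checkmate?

no

After Re6: white king on e3; in check: yes, from the black rook on e6.
White has 6 legal replies: Kf4, Kd4, Kf3, Kd3, Kf2, Kd2.
In check but a legal move exists → not checkmate.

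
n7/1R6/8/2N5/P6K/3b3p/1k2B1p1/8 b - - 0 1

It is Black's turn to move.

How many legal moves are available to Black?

Black to move; king on b2.
In check: yes, from the white rook on b7.
Legal moves: Kc3, Ka3, Kc2, Ka2, Kc1, Ka1, Nb6, Bb5.
Count: 8.

8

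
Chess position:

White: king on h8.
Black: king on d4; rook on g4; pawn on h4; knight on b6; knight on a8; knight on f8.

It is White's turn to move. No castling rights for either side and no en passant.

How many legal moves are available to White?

0

White to move; king on h8.
In check: no.
Legal moves: none.
Count: 0.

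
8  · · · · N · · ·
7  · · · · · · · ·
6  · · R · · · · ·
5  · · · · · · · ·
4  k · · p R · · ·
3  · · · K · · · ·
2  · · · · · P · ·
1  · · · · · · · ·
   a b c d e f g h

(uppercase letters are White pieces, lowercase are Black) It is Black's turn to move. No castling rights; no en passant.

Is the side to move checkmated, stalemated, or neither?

Black to move; black king on a4.
In check: no.
Legal moves for Black: Kb5, Ka5, Kb4, Kb3, Ka3.
Black has 5 legal moves and is not in check → neither.

neither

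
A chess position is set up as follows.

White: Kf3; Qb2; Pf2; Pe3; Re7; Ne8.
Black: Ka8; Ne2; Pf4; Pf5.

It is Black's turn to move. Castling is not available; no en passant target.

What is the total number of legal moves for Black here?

Black to move; king on a8.
In check: no.
Legal moves: Nd4+, Ng3, Nc3, Ng1+, Nc1, fxe3.
Count: 6.

6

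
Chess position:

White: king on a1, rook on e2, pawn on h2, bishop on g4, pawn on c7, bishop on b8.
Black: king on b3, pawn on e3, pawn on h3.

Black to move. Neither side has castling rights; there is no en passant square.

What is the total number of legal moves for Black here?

5

Black to move; king on b3.
In check: no.
Legal moves: Kc4, Kb4, Ka4, Kc3, Ka3.
Count: 5.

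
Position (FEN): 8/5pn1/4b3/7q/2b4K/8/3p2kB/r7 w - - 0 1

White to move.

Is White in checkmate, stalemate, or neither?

White to move; white king on h4.
In check: yes, from the black queen on h5.
King squares — g3: attacked by Kg2; h3: attacked by Kg2; g4: attacked by Qh5; g5: attacked by Qh5; h5: attacked by Ng7.
Legal moves for White: none.
In check with no legal moves → checkmate.

checkmate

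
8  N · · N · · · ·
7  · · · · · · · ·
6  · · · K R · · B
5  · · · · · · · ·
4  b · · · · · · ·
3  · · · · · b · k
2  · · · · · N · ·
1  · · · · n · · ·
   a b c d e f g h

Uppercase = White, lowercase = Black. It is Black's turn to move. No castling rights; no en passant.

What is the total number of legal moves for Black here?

4

Black to move; king on h3.
In check: yes, from the white knight on f2.
Legal moves: Kh4, Kg3, Kh2, Kg2.
Count: 4.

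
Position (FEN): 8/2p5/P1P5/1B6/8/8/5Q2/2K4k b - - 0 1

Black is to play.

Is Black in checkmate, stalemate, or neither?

stalemate

Black to move; black king on h1.
In check: no.
King squares — g1: attacked by Qf2; g2: attacked by Qf2; h2: attacked by Qf2.
Legal moves for Black: none.
Not in check and no legal moves → stalemate.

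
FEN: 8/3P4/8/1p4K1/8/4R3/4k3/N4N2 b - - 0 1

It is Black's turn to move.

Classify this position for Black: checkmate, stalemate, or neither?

neither

Black to move; black king on e2.
In check: yes, from the white rook on e3.
King squares — d1: available; e1: attacked by Re3; f1: available; d2: attacked by Nf1; f2: available; d3: attacked by Re3; e3: attacked by Nf1; f3: attacked by Re3.
Legal moves for Black: Kf2, Kxf1, Kd1.
Black is in check but has 3 legal moves → neither.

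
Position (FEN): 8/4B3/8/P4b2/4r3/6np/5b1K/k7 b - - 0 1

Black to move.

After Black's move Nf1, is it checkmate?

After Nf1: white king on h2; in check: yes, from the black knight on f1.
White has 1 legal reply: Kh1.
In check but a legal move exists → not checkmate.

no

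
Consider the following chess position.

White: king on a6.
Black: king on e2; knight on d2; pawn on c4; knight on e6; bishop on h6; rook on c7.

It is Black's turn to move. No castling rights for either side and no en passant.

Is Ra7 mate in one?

After Ra7: white king on a6; in check: yes, from the black rook on a7.
White has 3 legal replies: Kxa7, Kb6, Kb5.
In check but a legal move exists → not checkmate.

no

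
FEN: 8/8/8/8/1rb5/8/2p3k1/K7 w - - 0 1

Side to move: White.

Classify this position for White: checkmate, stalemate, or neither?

White to move; white king on a1.
In check: no.
King squares — b1: attacked by Pc2; a2: attacked by Bc4; b2: attacked by Rb4.
Legal moves for White: none.
Not in check and no legal moves → stalemate.

stalemate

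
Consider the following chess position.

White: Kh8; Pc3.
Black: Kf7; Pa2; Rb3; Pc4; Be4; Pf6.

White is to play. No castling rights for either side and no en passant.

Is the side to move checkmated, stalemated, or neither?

stalemate

White to move; white king on h8.
In check: no.
King squares — g7: attacked by Kf7; h7: attacked by Be4; g8: attacked by Kf7.
Legal moves for White: none.
Not in check and no legal moves → stalemate.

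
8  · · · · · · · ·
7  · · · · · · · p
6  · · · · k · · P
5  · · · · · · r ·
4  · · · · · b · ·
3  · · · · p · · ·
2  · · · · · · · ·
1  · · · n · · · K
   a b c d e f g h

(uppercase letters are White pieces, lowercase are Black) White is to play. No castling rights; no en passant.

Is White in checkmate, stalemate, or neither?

White to move; white king on h1.
In check: no.
King squares — g1: attacked by Rg5; g2: attacked by Rg5; h2: attacked by Bf4.
Legal moves for White: none.
Not in check and no legal moves → stalemate.

stalemate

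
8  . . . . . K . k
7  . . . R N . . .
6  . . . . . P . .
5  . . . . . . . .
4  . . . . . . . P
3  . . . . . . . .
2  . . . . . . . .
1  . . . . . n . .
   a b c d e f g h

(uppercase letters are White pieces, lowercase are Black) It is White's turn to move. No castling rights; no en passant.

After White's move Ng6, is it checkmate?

yes

After Ng6: black king on h8; in check: yes, from the white knight on g6.
King squares — g7: attacked by Pf6; h7: attacked by Rd7; g8: attacked by Kf8.
Black has no legal moves → checkmate.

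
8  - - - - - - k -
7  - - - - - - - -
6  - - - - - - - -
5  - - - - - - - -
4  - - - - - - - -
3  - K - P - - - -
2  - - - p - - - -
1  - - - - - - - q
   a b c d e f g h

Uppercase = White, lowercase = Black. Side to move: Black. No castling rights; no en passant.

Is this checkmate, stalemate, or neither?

Black to move; black king on g8.
In check: no.
Legal moves for Black include: Kh8, Kf8, Kh7, Kg7, Kf7, Qh8, Qa8, Qh7, Qb7+, Qh6, Qc6, Qh5, Qd5+, Qh4, Qe4, Qh3, Qf3, Qh2, ... (list truncated; more exist).
Black has legal moves and is not in check → neither.

neither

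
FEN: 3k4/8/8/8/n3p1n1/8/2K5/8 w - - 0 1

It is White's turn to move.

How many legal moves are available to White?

White to move; king on c2.
In check: no.
Legal moves: Kb3, Kd2, Kd1, Kc1, Kb1.
Count: 5.

5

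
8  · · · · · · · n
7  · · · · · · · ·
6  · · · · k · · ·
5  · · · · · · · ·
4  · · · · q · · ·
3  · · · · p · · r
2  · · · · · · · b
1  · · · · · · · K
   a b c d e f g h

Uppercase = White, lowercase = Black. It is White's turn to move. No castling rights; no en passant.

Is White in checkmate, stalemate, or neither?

White to move; white king on h1.
In check: yes, from the black queen on e4.
King squares — g1: attacked by Bh2; g2: attacked by Qe4; h2: attacked by Rh3.
Legal moves for White: none.
In check with no legal moves → checkmate.

checkmate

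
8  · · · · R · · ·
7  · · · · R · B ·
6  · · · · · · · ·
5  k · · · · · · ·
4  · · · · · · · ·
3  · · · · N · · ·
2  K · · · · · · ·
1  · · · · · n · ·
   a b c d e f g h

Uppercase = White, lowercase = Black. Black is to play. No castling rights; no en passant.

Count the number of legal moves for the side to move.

Black to move; king on a5.
In check: no.
Legal moves: Kb6, Ka6, Kb5, Kb4, Ka4, Ng3, Nxe3, Nh2, Nd2.
Count: 9.

9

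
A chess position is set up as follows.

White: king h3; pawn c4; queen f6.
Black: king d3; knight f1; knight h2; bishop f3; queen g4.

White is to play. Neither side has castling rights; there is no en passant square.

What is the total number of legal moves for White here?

White to move; king on h3.
In check: yes, from the black queen on g4.
Legal moves: none.
Count: 0.

0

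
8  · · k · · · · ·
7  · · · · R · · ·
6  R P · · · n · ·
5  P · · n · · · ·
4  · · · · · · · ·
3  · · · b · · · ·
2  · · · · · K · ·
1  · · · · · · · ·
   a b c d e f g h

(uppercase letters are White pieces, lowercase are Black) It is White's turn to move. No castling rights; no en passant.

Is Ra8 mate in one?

yes

After Ra8: black king on c8; in check: yes, from the white rook on a8.
King squares — b7: attacked by Re7; c7: attacked by Pb6; d7: attacked by Re7; b8: attacked by Ra8; d8: attacked by Ra8.
Black has no legal moves → checkmate.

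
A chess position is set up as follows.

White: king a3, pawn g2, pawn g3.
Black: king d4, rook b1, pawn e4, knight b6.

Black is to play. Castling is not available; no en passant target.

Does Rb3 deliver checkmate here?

no

After Rb3: white king on a3; in check: yes, from the black rook on b3.
White has 2 legal replies: Kxb3, Ka2.
In check but a legal move exists → not checkmate.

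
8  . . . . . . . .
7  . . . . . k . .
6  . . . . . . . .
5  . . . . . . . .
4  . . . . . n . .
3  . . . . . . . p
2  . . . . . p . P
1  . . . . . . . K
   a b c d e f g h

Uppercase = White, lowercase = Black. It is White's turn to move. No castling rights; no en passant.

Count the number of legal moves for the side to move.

0

White to move; king on h1.
In check: no.
Legal moves: none.
Count: 0.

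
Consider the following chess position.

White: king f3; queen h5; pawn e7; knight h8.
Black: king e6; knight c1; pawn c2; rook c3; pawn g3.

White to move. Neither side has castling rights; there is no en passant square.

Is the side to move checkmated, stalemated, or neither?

neither

White to move; white king on f3.
In check: yes, from the black rook on c3.
King squares — e2: attacked by Nc1; f2: attacked by Pg3; g2: available; e3: attacked by Rc3; g3: attacked by Rc3; e4: available; f4: available; g4: available.
Legal moves for White: Kg4, Kf4, Ke4, Kg2.
White is in check but has 4 legal moves → neither.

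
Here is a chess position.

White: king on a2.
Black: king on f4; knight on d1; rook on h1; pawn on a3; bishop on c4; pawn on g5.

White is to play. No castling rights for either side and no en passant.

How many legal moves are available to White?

3

White to move; king on a2.
In check: yes, from the black bishop on c4.
Legal moves: Kxa3, Kb1, Ka1.
Count: 3.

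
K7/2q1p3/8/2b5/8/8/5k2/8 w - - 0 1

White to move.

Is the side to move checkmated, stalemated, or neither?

White to move; white king on a8.
In check: no.
King squares — a7: attacked by Bc5; b7: attacked by Qc7; b8: attacked by Qc7.
Legal moves for White: none.
Not in check and no legal moves → stalemate.

stalemate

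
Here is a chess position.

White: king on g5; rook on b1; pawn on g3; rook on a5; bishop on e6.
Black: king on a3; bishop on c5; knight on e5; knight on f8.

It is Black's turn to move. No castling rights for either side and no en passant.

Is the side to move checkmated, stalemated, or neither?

Black to move; black king on a3.
In check: yes, from the white rook on a5.
King squares — a2: attacked by Ra5; b2: attacked by Rb1; b3: attacked by Rb1; a4: attacked by Ra5; b4: attacked by Rb1.
Legal moves for Black: none.
In check with no legal moves → checkmate.

checkmate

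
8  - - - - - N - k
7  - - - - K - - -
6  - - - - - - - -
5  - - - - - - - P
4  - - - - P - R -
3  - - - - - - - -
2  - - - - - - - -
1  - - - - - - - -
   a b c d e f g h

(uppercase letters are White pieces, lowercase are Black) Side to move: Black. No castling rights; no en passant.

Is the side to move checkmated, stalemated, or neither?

stalemate

Black to move; black king on h8.
In check: no.
King squares — g7: attacked by Rg4; h7: attacked by Nf8; g8: attacked by Rg4.
Legal moves for Black: none.
Not in check and no legal moves → stalemate.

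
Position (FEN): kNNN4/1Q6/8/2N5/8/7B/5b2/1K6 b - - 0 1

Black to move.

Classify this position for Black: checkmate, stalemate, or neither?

Black to move; black king on a8.
In check: yes, from the white queen on b7.
King squares — a7: attacked by Qb7; b7: attacked by Nc5; b8: attacked by Qb7.
Legal moves for Black: none.
In check with no legal moves → checkmate.

checkmate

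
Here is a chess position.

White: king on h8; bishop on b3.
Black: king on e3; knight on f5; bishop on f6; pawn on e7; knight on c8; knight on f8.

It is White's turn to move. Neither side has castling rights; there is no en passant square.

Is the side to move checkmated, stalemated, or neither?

neither

White to move; white king on h8.
In check: yes, from the black bishop on f6.
Legal moves for White: Kg8.
White is in check but has 1 legal move → neither.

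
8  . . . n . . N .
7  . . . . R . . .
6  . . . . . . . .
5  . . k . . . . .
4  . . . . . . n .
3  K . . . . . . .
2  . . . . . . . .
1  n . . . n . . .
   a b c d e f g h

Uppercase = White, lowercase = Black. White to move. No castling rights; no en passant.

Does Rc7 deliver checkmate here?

After Rc7: black king on c5; in check: yes, from the white rook on c7.
Black has 6 legal replies: Kd6, Kb6, Kd5, Kb5, Kd4, Nc6.
In check but a legal move exists → not checkmate.

no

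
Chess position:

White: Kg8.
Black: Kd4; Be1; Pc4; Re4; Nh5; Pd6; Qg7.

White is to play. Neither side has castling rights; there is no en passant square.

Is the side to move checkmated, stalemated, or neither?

White to move; white king on g8.
In check: yes, from the black queen on g7.
King squares — f7: attacked by Qg7; g7: attacked by Nh5; h7: attacked by Qg7; f8: attacked by Qg7; h8: attacked by Qg7.
Legal moves for White: none.
In check with no legal moves → checkmate.

checkmate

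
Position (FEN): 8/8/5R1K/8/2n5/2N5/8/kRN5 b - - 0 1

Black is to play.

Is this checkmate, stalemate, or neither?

checkmate

Black to move; black king on a1.
In check: yes, from the white rook on b1.
King squares — b1: attacked by Nc3; a2: attacked by Nc1; b2: attacked by Rb1.
Legal moves for Black: none.
In check with no legal moves → checkmate.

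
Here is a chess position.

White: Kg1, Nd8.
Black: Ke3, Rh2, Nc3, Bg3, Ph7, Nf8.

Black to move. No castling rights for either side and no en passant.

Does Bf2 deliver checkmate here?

After Bf2: white king on g1; in check: yes, from the black bishop on f2.
White has 2 legal replies: Kxh2, Kf1.
In check but a legal move exists → not checkmate.

no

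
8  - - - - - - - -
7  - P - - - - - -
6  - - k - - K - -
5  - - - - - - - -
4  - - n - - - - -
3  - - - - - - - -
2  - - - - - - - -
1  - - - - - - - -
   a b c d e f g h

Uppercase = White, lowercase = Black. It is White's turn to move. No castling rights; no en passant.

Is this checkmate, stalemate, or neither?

neither

White to move; white king on f6.
In check: no.
Legal moves for White: Kg7, Kf7, Ke7, Kg6, Ke6, Kg5, Kf5, b8=Q, b8=R, b8=B, b8=N+.
White has 11 legal moves and is not in check → neither.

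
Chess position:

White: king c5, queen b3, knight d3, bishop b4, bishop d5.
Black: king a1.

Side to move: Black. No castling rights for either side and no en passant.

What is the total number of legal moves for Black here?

0

Black to move; king on a1.
In check: no.
Legal moves: none.
Count: 0.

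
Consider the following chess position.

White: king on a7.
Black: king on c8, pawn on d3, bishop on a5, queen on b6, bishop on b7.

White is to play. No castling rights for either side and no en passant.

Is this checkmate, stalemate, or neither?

checkmate

White to move; white king on a7.
In check: yes, from the black queen on b6.
King squares — a6: attacked by Qb6; b6: attacked by Ba5; b7: attacked by Qb6; a8: attacked by Bb7; b8: attacked by Kc8.
Legal moves for White: none.
In check with no legal moves → checkmate.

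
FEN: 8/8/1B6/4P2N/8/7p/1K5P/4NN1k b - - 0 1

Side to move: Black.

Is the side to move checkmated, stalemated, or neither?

Black to move; black king on h1.
In check: no.
King squares — g1: attacked by Bb6; g2: attacked by Ne1; h2: attacked by Nf1.
Legal moves for Black: none.
Not in check and no legal moves → stalemate.

stalemate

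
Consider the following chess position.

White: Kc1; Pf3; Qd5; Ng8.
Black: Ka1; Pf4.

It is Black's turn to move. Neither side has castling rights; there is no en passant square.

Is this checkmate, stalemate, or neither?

stalemate

Black to move; black king on a1.
In check: no.
King squares — b1: attacked by Kc1; a2: attacked by Qd5; b2: attacked by Kc1.
Legal moves for Black: none.
Not in check and no legal moves → stalemate.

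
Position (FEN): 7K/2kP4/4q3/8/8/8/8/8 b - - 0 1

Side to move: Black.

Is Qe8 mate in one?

no

After Qe8: white king on h8; in check: yes, from the black queen on e8.
White has 6 legal replies: Kh7, Kg7, dxe8=Q, dxe8=R, dxe8=B, dxe8=N+.
In check but a legal move exists → not checkmate.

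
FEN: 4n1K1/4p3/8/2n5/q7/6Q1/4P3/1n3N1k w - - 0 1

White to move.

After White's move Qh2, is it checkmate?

After Qh2: black king on h1; in check: yes, from the white queen on h2.
King squares — g1: attacked by Qh2; g2: attacked by Qh2; h2: attacked by Nf1.
Black has no legal moves → checkmate.

yes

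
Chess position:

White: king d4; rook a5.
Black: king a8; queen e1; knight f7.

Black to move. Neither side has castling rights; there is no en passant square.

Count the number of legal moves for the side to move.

3

Black to move; king on a8.
In check: yes, from the white rook on a5.
Legal moves: Kb8, Kb7, Qxa5.
Count: 3.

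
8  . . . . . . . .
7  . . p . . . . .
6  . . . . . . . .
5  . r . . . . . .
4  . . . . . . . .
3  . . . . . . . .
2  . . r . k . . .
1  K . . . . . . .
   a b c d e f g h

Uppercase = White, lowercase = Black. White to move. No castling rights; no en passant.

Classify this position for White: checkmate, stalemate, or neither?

stalemate

White to move; white king on a1.
In check: no.
King squares — b1: attacked by Rb5; a2: attacked by Rc2; b2: attacked by Rc2.
Legal moves for White: none.
Not in check and no legal moves → stalemate.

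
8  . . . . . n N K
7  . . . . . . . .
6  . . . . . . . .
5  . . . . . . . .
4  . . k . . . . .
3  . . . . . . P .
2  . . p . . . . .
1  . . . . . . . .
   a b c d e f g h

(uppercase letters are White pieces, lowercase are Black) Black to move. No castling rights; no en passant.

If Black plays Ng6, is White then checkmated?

no

After Ng6: white king on h8; in check: yes, from the black knight on g6.
White has 2 legal replies: Kh7, Kg7.
In check but a legal move exists → not checkmate.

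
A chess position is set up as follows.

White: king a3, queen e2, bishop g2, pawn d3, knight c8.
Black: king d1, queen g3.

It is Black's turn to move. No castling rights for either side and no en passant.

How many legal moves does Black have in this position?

Black to move; king on d1.
In check: yes, from the white queen on e2.
Legal moves: Kxe2, Kc1.
Count: 2.

2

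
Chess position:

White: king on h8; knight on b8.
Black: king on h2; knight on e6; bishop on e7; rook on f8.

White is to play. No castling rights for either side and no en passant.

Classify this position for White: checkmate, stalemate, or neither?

White to move; white king on h8.
In check: yes, from the black rook on f8.
King squares — g7: attacked by Ne6; h7: available; g8: attacked by Rf8.
Legal moves for White: Kh7.
White is in check but has 1 legal move → neither.

neither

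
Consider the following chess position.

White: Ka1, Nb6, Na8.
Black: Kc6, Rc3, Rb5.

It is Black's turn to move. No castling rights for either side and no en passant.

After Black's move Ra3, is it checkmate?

yes

After Ra3: white king on a1; in check: yes, from the black rook on a3.
King squares — b1: attacked by Rb5; a2: attacked by Ra3; b2: attacked by Rb5.
White has no legal moves → checkmate.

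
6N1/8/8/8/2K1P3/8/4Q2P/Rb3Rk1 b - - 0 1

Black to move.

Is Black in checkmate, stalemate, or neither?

checkmate

Black to move; black king on g1.
In check: yes, from the white rook on f1.
King squares — f1: attacked by Qe2; h1: attacked by Rf1; f2: attacked by Rf1; g2: attacked by Qe2; h2: attacked by Qe2.
Legal moves for Black: none.
In check with no legal moves → checkmate.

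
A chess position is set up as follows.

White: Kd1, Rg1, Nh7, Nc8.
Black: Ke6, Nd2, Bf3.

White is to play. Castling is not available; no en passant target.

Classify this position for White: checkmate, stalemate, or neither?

White to move; white king on d1.
In check: yes, from the black bishop on f3.
Legal moves for White: Kxd2, Kc2, Ke1, Kc1.
White is in check but has 4 legal moves → neither.

neither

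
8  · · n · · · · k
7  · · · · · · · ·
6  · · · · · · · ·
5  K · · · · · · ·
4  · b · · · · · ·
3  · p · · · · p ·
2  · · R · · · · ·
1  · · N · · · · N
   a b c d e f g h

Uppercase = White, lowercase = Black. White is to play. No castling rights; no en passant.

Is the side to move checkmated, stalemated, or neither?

neither

White to move; white king on a5.
In check: yes, from the black bishop on b4.
Legal moves for White: Ka6, Kb5, Kxb4, Ka4.
White is in check but has 4 legal moves → neither.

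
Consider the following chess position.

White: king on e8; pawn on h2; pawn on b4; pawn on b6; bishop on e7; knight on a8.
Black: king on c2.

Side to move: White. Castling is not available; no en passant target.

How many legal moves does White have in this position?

White to move; king on e8.
In check: no.
Legal moves: Kf8, Kd8, Kf7, Kd7, Nc7, Bf8, Bd8, Bf6, Bd6, Bg5, Bc5, Bh4, b7, b5, h3, h4.
Count: 16.

16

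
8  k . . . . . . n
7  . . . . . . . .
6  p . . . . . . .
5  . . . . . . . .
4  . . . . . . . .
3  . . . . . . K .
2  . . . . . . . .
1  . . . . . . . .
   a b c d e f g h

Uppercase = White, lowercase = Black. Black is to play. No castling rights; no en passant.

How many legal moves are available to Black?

Black to move; king on a8.
In check: no.
Legal moves: Nf7, Ng6, Kb8, Kb7, Ka7, a5.
Count: 6.

6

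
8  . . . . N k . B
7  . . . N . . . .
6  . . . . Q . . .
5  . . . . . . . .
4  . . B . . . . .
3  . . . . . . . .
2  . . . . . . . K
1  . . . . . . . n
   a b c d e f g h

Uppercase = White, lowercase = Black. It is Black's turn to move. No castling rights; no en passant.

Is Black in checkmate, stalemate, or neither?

Black to move; black king on f8.
In check: yes, from the white knight on d7.
King squares — e7: attacked by Qe6; f7: attacked by Qe6; g7: attacked by Ne8; e8: attacked by Qe6; g8: attacked by Qe6.
Legal moves for Black: none.
In check with no legal moves → checkmate.

checkmate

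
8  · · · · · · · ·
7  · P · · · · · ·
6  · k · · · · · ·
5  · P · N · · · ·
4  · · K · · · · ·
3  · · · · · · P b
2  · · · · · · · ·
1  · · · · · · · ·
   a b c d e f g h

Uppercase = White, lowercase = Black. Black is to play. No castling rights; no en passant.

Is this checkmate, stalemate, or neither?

Black to move; black king on b6.
In check: yes, from the white knight on d5.
King squares — a5: available; b5: attacked by Kc4; c5: attacked by Kc4; a6: attacked by Pb5; c6: attacked by Pb5; a7: available; b7: available; c7: attacked by Nd5.
Legal moves for Black: Kxb7, Ka7, Ka5.
Black is in check but has 3 legal moves → neither.

neither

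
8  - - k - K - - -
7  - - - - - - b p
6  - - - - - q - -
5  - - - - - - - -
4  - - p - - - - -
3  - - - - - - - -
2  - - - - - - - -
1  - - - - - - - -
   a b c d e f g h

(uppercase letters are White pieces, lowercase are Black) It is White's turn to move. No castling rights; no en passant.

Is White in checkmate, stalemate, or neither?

stalemate

White to move; white king on e8.
In check: no.
King squares — d7: attacked by Kc8; e7: attacked by Qf6; f7: attacked by Qf6; d8: attacked by Qf6; f8: attacked by Qf6.
Legal moves for White: none.
Not in check and no legal moves → stalemate.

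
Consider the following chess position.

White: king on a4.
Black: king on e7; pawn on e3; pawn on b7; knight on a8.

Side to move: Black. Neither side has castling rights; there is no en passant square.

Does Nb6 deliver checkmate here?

no

After Nb6: white king on a4; in check: yes, from the black knight on b6.
White has 5 legal replies: Kb5, Ka5, Kb4, Kb3, Ka3.
In check but a legal move exists → not checkmate.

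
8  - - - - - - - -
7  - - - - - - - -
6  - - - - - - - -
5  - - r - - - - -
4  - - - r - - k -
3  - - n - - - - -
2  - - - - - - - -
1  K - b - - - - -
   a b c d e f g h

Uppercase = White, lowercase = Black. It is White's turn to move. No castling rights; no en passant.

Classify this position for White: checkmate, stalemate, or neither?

stalemate

White to move; white king on a1.
In check: no.
King squares — b1: attacked by Nc3; a2: attacked by Nc3; b2: attacked by Bc1.
Legal moves for White: none.
Not in check and no legal moves → stalemate.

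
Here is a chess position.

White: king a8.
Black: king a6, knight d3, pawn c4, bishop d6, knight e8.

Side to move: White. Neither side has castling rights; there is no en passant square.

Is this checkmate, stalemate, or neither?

White to move; white king on a8.
In check: no.
King squares — a7: attacked by Ka6; b7: attacked by Ka6; b8: attacked by Bd6.
Legal moves for White: none.
Not in check and no legal moves → stalemate.

stalemate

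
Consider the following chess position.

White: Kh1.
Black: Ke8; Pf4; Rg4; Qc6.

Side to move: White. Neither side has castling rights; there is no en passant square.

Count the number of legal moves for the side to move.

1

White to move; king on h1.
In check: yes, from the black queen on c6.
Legal moves: Kh2.
Count: 1.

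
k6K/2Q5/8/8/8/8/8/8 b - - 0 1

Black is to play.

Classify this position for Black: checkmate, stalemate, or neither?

stalemate

Black to move; black king on a8.
In check: no.
King squares — a7: attacked by Qc7; b7: attacked by Qc7; b8: attacked by Qc7.
Legal moves for Black: none.
Not in check and no legal moves → stalemate.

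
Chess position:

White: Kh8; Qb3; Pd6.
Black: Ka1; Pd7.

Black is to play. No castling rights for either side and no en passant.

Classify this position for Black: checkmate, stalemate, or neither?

Black to move; black king on a1.
In check: no.
King squares — b1: attacked by Qb3; a2: attacked by Qb3; b2: attacked by Qb3.
Legal moves for Black: none.
Not in check and no legal moves → stalemate.

stalemate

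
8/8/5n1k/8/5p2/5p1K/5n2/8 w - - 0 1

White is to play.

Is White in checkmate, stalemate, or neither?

White to move; white king on h3.
In check: yes, from the black knight on f2.
King squares — g2: attacked by Pf3; h2: available; g3: attacked by Pf4; g4: attacked by Nf2; h4: available.
Legal moves for White: Kh4, Kh2.
White is in check but has 2 legal moves → neither.

neither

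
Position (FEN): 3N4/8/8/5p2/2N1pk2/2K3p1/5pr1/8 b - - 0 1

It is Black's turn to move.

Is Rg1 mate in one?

After Rg1: white king on c3; in check: no.
White is not in check, so this cannot be checkmate.

no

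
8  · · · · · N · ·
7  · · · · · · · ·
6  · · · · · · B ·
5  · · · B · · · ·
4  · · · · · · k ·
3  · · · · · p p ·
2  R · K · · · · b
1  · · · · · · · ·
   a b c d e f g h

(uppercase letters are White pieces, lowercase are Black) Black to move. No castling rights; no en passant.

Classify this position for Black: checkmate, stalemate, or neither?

Black to move; black king on g4.
In check: no.
Legal moves for Black: Kg5, Kh4, Kf4, Kh3, Bg1, g2, f2.
Black has 7 legal moves and is not in check → neither.

neither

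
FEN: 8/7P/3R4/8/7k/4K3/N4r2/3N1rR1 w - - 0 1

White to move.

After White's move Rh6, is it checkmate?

After Rh6: black king on h4; in check: yes, from the white rook on h6.
King squares — g3: attacked by Rg1; h3: attacked by Rh6; g4: attacked by Rg1; g5: attacked by Rg1; h5: attacked by Rh6.
Black has no legal moves → checkmate.

yes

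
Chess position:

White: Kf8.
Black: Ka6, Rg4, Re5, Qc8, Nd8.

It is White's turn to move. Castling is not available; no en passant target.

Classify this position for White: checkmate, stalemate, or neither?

stalemate

White to move; white king on f8.
In check: no.
King squares — e7: attacked by Re5; f7: attacked by Nd8; g7: attacked by Rg4; e8: attacked by Re5; g8: attacked by Rg4.
Legal moves for White: none.
Not in check and no legal moves → stalemate.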